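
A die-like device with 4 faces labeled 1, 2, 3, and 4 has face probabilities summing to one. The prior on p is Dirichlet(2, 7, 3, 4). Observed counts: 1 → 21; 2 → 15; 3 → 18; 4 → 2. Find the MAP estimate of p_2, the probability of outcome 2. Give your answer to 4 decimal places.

MAP estimate: 0.3088

The posterior is Dirichlet(αᵢ + nᵢ) = Dirichlet(23, 22, 21, 6).
For a Dirichlet(a₁,…,a_K) with all aᵢ > 1, the mode has j-th component (aⱼ − 1)/(Σaᵢ − K).
Here Σaᵢ = 72 and K = 4, so p_2 = (22 − 1)/(72 − 4) = 21/68 ≈ 0.3088.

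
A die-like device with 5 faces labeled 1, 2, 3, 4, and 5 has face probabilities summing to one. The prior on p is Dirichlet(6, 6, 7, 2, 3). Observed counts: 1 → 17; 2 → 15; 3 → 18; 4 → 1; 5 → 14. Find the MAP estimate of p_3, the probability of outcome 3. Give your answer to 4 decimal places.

MAP estimate: 0.2857

The posterior is Dirichlet(αᵢ + nᵢ) = Dirichlet(23, 21, 25, 3, 17).
For a Dirichlet(a₁,…,a_K) with all aᵢ > 1, the mode has j-th component (aⱼ − 1)/(Σaᵢ − K).
Here Σaᵢ = 89 and K = 5, so p_3 = (25 − 1)/(89 − 5) = 24/84 ≈ 0.2857.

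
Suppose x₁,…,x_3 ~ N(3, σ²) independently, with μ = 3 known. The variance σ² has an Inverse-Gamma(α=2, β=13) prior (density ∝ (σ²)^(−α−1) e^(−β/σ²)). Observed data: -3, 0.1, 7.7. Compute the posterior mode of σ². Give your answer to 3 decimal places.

Sum of squared deviations about the known mean: SS = (-3−3)² + (0.1−3)² + (7.7−3)² = 66.5.
The Normal likelihood contributes (σ²)^(−n/2) exp(−SS/(2σ²)), so the posterior is Inverse-Gamma(α + n/2, β + SS/2) = Inverse-Gamma(3.5, 46.25).
The mode of Inverse-Gamma(a, b) is b/(a+1) = 46.25/4.5 ≈ 10.278.

σ̂²_MAP = 10.278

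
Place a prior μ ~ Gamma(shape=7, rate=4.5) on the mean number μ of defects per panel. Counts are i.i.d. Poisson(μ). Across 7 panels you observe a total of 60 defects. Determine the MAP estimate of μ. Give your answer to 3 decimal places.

Σxᵢ = 60, n = 7.
Posterior ∝ μ^6e^(−4.5μ) · μ^60e^(−7μ) = μ^66e^(−11.5μ), i.e. Gamma(shape=67, rate=11.5).
The mode of a Gamma(a, b) with a ≥ 1 (shape–rate) is (a−1)/b = 66/11.5 ≈ 5.739.

μ̂_MAP = 5.739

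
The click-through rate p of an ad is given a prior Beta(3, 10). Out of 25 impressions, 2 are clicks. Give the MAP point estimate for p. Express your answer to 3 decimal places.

Prior: Beta(3, 10).
Data: 2 successes in 25 trials. The binomial likelihood contributes p^2(1−p)^23, so the posterior is Beta(3+2, 10+23) = Beta(5, 33).
For Beta(a, b) with a, b > 1 the mode is (a−1)/(a+b−2) = 4/36 ≈ 0.111.

p̂_MAP = 0.111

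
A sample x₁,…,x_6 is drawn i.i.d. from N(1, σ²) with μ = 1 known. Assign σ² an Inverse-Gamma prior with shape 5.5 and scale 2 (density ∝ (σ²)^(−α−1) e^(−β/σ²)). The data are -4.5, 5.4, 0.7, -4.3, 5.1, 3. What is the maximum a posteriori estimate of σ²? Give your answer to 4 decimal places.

σ̂²_MAP = 5.4000

Sum of squared deviations about the known mean: SS = (-4.5−1)² + (5.4−1)² + (0.7−1)² + (-4.3−1)² + (5.1−1)² + (3−1)² = 98.6.
The Normal likelihood contributes (σ²)^(−n/2) exp(−SS/(2σ²)), so the posterior is Inverse-Gamma(α + n/2, β + SS/2) = Inverse-Gamma(8.5, 51.3).
The mode of Inverse-Gamma(a, b) is b/(a+1) = 51.3/9.5 ≈ 5.4000.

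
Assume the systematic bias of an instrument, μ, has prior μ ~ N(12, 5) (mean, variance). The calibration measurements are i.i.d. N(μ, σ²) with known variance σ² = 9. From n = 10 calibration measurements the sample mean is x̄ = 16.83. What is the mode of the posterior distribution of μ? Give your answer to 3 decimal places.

μ̂_MAP = 16.093

n = 10, x̄ = 16.83.
For a Normal prior and Normal likelihood with known variance, the posterior is Normal; its mode equals its mean, the precision-weighted average.
Prior precision 1/σ₀² = 1/5 = 0.2; data precision n/σ² = 10/9.
μ̂ = (0.2·12 + (10/9)·16.83) / (0.2 + 10/9) = 21.1/(59/45) = 1899/118 ≈ 16.093.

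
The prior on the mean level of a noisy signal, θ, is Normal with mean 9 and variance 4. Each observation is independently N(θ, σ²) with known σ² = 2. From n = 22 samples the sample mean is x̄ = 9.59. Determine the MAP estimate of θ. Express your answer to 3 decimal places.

θ̂_MAP = 9.577

n = 22, x̄ = 9.59.
For a Normal prior and Normal likelihood with known variance, the posterior is Normal; its mode equals its mean, the precision-weighted average.
Prior precision 1/σ₀² = 1/4 = 0.25; data precision n/σ² = 22/2 = 11.
θ̂ = (0.25·9 + 11·9.59) / (0.25 + 11) = 107.74/11.25 = 10774/1125 ≈ 9.577.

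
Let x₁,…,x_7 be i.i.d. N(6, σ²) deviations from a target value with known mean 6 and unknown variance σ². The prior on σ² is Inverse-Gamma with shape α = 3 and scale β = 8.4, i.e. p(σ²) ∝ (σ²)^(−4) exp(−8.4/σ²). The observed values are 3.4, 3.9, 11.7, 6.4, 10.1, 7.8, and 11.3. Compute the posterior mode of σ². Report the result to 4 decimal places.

Sum of squared deviations about the known mean: SS = (3.4−6)² + (3.9−6)² + (11.7−6)² + (6.4−6)² + (10.1−6)² + (7.8−6)² + (11.3−6)² = 91.96.
The Normal likelihood contributes (σ²)^(−n/2) exp(−SS/(2σ²)), so the posterior is Inverse-Gamma(α + n/2, β + SS/2) = Inverse-Gamma(6.5, 54.38).
The mode of Inverse-Gamma(a, b) is b/(a+1) = 54.38/7.5 ≈ 7.2507.

σ̂²_MAP = 7.2507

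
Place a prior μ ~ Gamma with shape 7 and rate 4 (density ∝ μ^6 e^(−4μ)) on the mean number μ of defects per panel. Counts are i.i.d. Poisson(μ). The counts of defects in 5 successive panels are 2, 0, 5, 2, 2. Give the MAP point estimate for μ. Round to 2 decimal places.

Σxᵢ = 2+0+5+2+2 = 11, with n = 5.
Posterior ∝ μ^6e^(−4μ) · μ^11e^(−5μ) = μ^17e^(−9μ), i.e. Gamma(shape=18, rate=9).
The mode of a Gamma(a, b) with a ≥ 1 (shape–rate) is (a−1)/b = 17/9 ≈ 1.89.

μ̂_MAP = 1.89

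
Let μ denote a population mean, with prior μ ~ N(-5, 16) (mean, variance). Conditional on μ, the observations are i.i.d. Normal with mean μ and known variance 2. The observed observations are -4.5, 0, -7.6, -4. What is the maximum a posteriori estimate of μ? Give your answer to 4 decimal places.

n = 4; x̄ = ((-4.5) + 0 + (-7.6) + (-4))/4 = -16.1/4 = -4.025.
For a Normal prior and Normal likelihood with known variance, the posterior is Normal; its mode equals its mean, the precision-weighted average.
Prior precision 1/σ₀² = 1/16 = 0.0625; data precision n/σ² = 4/2 = 2.
μ̂ = (0.0625·(-5) + 2·(-4.025)) / (0.0625 + 2) = (-8.3625)/2.0625 = -223/55 ≈ -4.0545.

μ̂_MAP = -4.0545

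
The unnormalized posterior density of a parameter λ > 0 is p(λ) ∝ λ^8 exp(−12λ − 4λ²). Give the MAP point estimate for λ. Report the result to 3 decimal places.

ℓ'(λ) = 8/λ − 12 − 8λ. Setting this to zero and multiplying by λ: 8λ² + 12λ − 8 = 0.
λ = (−12 + √(12² + 4·8·8)) / (2·8) = (−12 + √400) / 16 = (−12 + 20)/16 = 1/2.
ℓ''(λ) = −8/λ² − 8 < 0, confirming a maximum.

λ̂_MAP = 0.500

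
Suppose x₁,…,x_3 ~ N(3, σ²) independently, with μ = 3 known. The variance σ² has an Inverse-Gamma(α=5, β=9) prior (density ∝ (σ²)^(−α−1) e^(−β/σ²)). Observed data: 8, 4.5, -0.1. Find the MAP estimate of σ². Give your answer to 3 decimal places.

Sum of squared deviations about the known mean: SS = (8−3)² + (4.5−3)² + (-0.1−3)² = 36.86.
The Normal likelihood contributes (σ²)^(−n/2) exp(−SS/(2σ²)), so the posterior is Inverse-Gamma(α + n/2, β + SS/2) = Inverse-Gamma(6.5, 27.43).
The mode of Inverse-Gamma(a, b) is b/(a+1) = 27.43/7.5 ≈ 3.657.

σ̂²_MAP = 3.657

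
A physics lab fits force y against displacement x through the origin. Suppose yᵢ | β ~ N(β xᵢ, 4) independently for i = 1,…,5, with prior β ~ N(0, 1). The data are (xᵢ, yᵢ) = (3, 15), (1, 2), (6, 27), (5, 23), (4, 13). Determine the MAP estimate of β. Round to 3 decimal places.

β̂_MAP = 4.132

log p(β | y) = −Σ(yᵢ − βxᵢ)²/(2·4) − β²/(2·1) + const.
Setting the derivative to zero: Σxᵢ(yᵢ − βxᵢ)/4 − β/1 = 0, so β = Σxᵢyᵢ / (Σxᵢ² + σ²/τ²).
Σxᵢyᵢ = 3·15 + 1·2 + 6·27 + 5·23 + 4·13 = 376; Σxᵢ² = 87; σ²/τ² = 4.
β̂_MAP = 376 / (87 + 4) = 376/91 ≈ 4.132.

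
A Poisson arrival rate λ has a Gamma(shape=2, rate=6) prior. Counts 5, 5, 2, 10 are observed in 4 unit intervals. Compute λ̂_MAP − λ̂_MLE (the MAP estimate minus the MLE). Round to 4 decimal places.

MAP − MLE = -3.2000

Σxᵢ = 22. Posterior is Gamma(24, 10); MAP = (24−1)/10 = 23/10 ≈ 2.30000.
MLE = x̄ = 22/4 ≈ 5.50000.
Difference = 23/10 − 22/4 = -16/5 ≈ -3.2000.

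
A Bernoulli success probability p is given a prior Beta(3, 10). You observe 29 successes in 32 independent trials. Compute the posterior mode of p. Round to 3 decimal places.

p̂_MAP = 0.721

Prior: Beta(3, 10).
Data: 29 successes in 32 trials. The binomial likelihood contributes p^29(1−p)^3, so the posterior is Beta(3+29, 10+3) = Beta(32, 13).
For Beta(a, b) with a, b > 1 the mode is (a−1)/(a+b−2) = 31/43 ≈ 0.721.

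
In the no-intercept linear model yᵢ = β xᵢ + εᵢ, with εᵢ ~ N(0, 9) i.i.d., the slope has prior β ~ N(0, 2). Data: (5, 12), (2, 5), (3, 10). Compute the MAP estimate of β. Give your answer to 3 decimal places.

log p(β | y) = −Σ(yᵢ − βxᵢ)²/(2·9) − β²/(2·2) + const.
Setting the derivative to zero: Σxᵢ(yᵢ − βxᵢ)/9 − β/2 = 0, so β = Σxᵢyᵢ / (Σxᵢ² + σ²/τ²).
Σxᵢyᵢ = 5·12 + 2·5 + 3·10 = 100; Σxᵢ² = 38; σ²/τ² = 4.5.
β̂_MAP = 100 / (38 + 4.5) = 100/42.5 ≈ 2.353.

β̂_MAP = 2.353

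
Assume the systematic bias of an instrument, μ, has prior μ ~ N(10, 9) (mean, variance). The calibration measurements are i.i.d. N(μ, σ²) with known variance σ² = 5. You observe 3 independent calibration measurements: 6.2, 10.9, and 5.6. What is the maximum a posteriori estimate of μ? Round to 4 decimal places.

n = 3; x̄ = (6.2 + 10.9 + 5.6)/3 = 22.7/3 = 227/30 ≈ 7.5667.
For a Normal prior and Normal likelihood with known variance, the posterior is Normal; its mode equals its mean, the precision-weighted average.
Prior precision 1/σ₀² = 1/9; data precision n/σ² = 3/5 = 0.6.
μ̂ = ((1/9)·10 + 0.6·(227/30)) / (1/9 + 0.6) = (2543/450)/(32/45) = 7.946875 ≈ 7.9469.

μ̂_MAP = 7.9469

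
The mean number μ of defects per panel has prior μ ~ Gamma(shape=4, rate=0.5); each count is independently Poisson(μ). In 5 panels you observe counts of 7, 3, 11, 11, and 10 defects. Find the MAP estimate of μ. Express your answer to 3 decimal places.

μ̂_MAP = 8.182

Σxᵢ = 7+3+11+11+10 = 42, with n = 5.
Posterior ∝ μ^3e^(−0.5μ) · μ^42e^(−5μ) = μ^45e^(−5.5μ), i.e. Gamma(shape=46, rate=5.5).
The mode of a Gamma(a, b) with a ≥ 1 (shape–rate) is (a−1)/b = 45/5.5 ≈ 8.182.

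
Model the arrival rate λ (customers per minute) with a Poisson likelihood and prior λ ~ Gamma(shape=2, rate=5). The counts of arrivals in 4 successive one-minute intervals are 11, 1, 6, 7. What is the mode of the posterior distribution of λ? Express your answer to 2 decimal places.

λ̂_MAP = 2.89

Σxᵢ = 11+1+6+7 = 25, with n = 4.
Posterior ∝ λe^(−5λ) · λ^25e^(−4λ) = λ^26e^(−9λ), i.e. Gamma(shape=27, rate=9).
The mode of a Gamma(a, b) with a ≥ 1 (shape–rate) is (a−1)/b = 26/9 ≈ 2.89.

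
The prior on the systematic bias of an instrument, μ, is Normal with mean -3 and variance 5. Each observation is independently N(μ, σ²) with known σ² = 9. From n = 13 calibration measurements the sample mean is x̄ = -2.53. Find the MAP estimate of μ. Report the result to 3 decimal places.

μ̂_MAP = -2.587

n = 13, x̄ = -2.53.
For a Normal prior and Normal likelihood with known variance, the posterior is Normal; its mode equals its mean, the precision-weighted average.
Prior precision 1/σ₀² = 1/5 = 0.2; data precision n/σ² = 13/9.
μ̂ = (0.2·(-3) + (13/9)·(-2.53)) / (0.2 + 13/9) = (-3829/900)/(74/45) = -3829/1480 ≈ -2.587.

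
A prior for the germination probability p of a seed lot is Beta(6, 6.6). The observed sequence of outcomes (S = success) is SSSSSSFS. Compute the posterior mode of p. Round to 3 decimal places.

p̂_MAP = 0.645

Prior: Beta(6, 6.6).
Data: 7 successes in 8 trials (from the sequence). The binomial likelihood contributes p^7(1−p)^1, so the posterior is Beta(6+7, 6.6+1) = Beta(13, 7.6).
For Beta(a, b) with a, b > 1 the mode is (a−1)/(a+b−2) = 12/18.6 ≈ 0.645.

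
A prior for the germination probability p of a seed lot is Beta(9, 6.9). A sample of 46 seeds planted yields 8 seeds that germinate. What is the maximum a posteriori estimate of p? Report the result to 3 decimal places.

p̂_MAP = 0.267

Prior: Beta(9, 6.9).
Data: 8 successes in 46 trials. The binomial likelihood contributes p^8(1−p)^38, so the posterior is Beta(9+8, 6.9+38) = Beta(17, 44.9).
For Beta(a, b) with a, b > 1 the mode is (a−1)/(a+b−2) = 16/59.9 ≈ 0.267.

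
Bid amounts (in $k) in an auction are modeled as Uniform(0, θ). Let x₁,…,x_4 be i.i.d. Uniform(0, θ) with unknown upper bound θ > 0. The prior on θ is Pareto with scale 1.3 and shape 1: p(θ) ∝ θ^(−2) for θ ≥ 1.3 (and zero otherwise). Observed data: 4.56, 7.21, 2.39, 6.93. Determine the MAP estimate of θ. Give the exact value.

The Uniform(0, θ) likelihood is θ^(−n) for θ ≥ max(xᵢ), zero otherwise. Here max(xᵢ) = 7.21.
Posterior ∝ θ^(−2) · θ^(−4) = θ^(−6) on θ ≥ max(1.3, 7.21) = 7.21.
This density is strictly decreasing in θ, so the posterior mode lies at the lower boundary of the support.

θ̂_MAP = 7.21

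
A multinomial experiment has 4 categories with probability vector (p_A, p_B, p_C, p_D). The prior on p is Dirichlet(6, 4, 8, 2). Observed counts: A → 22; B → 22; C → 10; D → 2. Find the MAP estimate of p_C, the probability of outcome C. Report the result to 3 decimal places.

The posterior is Dirichlet(αᵢ + nᵢ) = Dirichlet(28, 26, 18, 4).
For a Dirichlet(a₁,…,a_K) with all aᵢ > 1, the mode has j-th component (aⱼ − 1)/(Σaᵢ − K).
Here Σaᵢ = 76 and K = 4, so p_C = (18 − 1)/(76 − 4) = 17/72 ≈ 0.236.

MAP estimate of p_C = 0.236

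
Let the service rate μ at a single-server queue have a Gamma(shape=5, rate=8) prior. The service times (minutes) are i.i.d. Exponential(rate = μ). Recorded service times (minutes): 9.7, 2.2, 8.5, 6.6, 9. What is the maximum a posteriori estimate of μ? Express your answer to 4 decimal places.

The Exponential(rate=μ) likelihood is ∝ μ^n e^(−μΣtᵢ). Here n = 5 and Σtᵢ = 9.7 + 2.2 + 8.5 + 6.6 + 9 = 36.
Posterior ∝ μ^4e^(−8μ) · μ^5e^(−36μ) = μ^9e^(−44μ), i.e. Gamma(10, 44).
Mode = (a−1)/b = 9/44 ≈ 0.2045.

μ̂_MAP = 0.2045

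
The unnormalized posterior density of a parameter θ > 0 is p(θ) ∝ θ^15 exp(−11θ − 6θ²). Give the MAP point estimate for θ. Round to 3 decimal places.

ℓ'(θ) = 15/θ − 11 − 12θ. Setting this to zero and multiplying by θ: 12θ² + 11θ − 15 = 0.
θ = (−11 + √(11² + 4·12·15)) / (2·12) = (−11 + √841) / 24 = (−11 + 29)/24 = 3/4.
ℓ''(θ) = −15/θ² − 12 < 0, confirming a maximum.

θ̂_MAP = 0.750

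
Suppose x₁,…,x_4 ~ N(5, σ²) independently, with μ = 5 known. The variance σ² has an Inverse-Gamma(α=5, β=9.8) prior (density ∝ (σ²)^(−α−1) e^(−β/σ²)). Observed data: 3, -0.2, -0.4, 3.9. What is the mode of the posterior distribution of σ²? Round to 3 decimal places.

σ̂²_MAP = 5.063

Sum of squared deviations about the known mean: SS = (3−5)² + (-0.2−5)² + (-0.4−5)² + (3.9−5)² = 61.41.
The Normal likelihood contributes (σ²)^(−n/2) exp(−SS/(2σ²)), so the posterior is Inverse-Gamma(α + n/2, β + SS/2) = Inverse-Gamma(7, 40.505).
The mode of Inverse-Gamma(a, b) is b/(a+1) = 40.505/8 ≈ 5.063.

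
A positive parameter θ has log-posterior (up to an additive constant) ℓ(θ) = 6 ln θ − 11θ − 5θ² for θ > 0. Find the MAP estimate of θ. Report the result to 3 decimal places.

ℓ'(θ) = 6/θ − 11 − 10θ. Setting this to zero and multiplying by θ: 10θ² + 11θ − 6 = 0.
θ = (−11 + √(11² + 4·10·6)) / (2·10) = (−11 + √361) / 20 = (−11 + 19)/20 = 2/5.
ℓ''(θ) = −6/θ² − 10 < 0, confirming a maximum.

θ̂_MAP = 0.400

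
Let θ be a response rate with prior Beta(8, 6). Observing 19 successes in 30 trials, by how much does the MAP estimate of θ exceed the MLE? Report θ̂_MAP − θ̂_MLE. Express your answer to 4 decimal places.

Posterior is Beta(27, 17); MAP = (27−1)/(44−2) = 26/42 ≈ 0.61905.
MLE ignores the prior: θ̂_MLE = k/n = 19/30 ≈ 0.63333.
Difference = 26/42 − 19/30 = -1/70 ≈ -0.0143.

MAP − MLE = -0.0143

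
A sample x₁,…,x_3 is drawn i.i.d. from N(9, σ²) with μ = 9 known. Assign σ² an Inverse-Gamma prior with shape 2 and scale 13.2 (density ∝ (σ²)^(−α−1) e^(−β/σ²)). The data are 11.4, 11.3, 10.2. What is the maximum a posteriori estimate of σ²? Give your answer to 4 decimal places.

Sum of squared deviations about the known mean: SS = (11.4−9)² + (11.3−9)² + (10.2−9)² = 12.49.
The Normal likelihood contributes (σ²)^(−n/2) exp(−SS/(2σ²)), so the posterior is Inverse-Gamma(α + n/2, β + SS/2) = Inverse-Gamma(3.5, 19.445).
The mode of Inverse-Gamma(a, b) is b/(a+1) = 19.445/4.5 ≈ 4.3211.

σ̂²_MAP = 4.3211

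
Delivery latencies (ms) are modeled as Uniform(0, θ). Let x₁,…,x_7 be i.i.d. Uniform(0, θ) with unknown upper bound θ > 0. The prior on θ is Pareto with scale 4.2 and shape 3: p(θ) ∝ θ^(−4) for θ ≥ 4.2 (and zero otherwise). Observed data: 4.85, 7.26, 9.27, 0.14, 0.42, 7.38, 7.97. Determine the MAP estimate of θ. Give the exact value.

θ̂_MAP = 9.27

The Uniform(0, θ) likelihood is θ^(−n) for θ ≥ max(xᵢ), zero otherwise. Here max(xᵢ) = 9.27.
Posterior ∝ θ^(−4) · θ^(−7) = θ^(−11) on θ ≥ max(4.2, 9.27) = 9.27.
This density is strictly decreasing in θ, so the posterior mode lies at the lower boundary of the support.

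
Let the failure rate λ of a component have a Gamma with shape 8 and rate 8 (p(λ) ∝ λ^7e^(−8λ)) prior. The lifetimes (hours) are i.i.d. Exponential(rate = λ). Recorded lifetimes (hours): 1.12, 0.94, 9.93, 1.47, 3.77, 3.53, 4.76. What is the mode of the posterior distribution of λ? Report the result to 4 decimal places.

The Exponential(rate=λ) likelihood is ∝ λ^n e^(−λΣtᵢ). Here n = 7 and Σtᵢ = 1.12 + 0.94 + 9.93 + 1.47 + 3.77 + 3.53 + 4.76 = 25.52.
Posterior ∝ λ^7e^(−8λ) · λ^7e^(−25.52λ) = λ^14e^(−33.52λ), i.e. Gamma(15, 33.52).
Mode = (a−1)/b = 14/33.52 ≈ 0.4177.

λ̂_MAP = 0.4177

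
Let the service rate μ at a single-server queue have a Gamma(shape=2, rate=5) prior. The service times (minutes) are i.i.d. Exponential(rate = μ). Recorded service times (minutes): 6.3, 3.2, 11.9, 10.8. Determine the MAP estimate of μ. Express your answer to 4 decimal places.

The Exponential(rate=μ) likelihood is ∝ μ^n e^(−μΣtᵢ). Here n = 4 and Σtᵢ = 6.3 + 3.2 + 11.9 + 10.8 = 32.2.
Posterior ∝ μe^(−5μ) · μ^4e^(−32.2μ) = μ^5e^(−37.2μ), i.e. Gamma(6, 37.2).
Mode = (a−1)/b = 5/37.2 ≈ 0.1344.

μ̂_MAP = 0.1344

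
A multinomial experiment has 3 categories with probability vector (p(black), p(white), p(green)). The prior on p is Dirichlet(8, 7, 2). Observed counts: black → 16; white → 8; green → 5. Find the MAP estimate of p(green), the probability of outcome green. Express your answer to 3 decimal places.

The posterior is Dirichlet(αᵢ + nᵢ) = Dirichlet(24, 15, 7).
For a Dirichlet(a₁,…,a_K) with all aᵢ > 1, the mode has j-th component (aⱼ − 1)/(Σaᵢ − K).
Here Σaᵢ = 46 and K = 3, so p(green) = (7 − 1)/(46 − 3) = 6/43 ≈ 0.140.

MAP estimate of p(green) = 0.140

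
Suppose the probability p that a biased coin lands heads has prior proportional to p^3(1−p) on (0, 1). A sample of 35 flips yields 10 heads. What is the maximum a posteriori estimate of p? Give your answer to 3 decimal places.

p̂_MAP = 0.333

The prior density ∝ p^3(1−p)^1 is the kernel of Beta(4, 2).
Data: 10 successes in 35 trials. The binomial likelihood contributes p^10(1−p)^25, so the posterior is Beta(4+10, 2+25) = Beta(14, 27).
For Beta(a, b) with a, b > 1 the mode is (a−1)/(a+b−2) = 13/39 ≈ 0.333.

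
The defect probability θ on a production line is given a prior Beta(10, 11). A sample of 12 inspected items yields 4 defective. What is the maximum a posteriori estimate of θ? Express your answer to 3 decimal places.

θ̂_MAP = 0.419

Prior: Beta(10, 11).
Data: 4 successes in 12 trials. The binomial likelihood contributes θ^4(1−θ)^8, so the posterior is Beta(10+4, 11+8) = Beta(14, 19).
For Beta(a, b) with a, b > 1 the mode is (a−1)/(a+b−2) = 13/31 ≈ 0.419.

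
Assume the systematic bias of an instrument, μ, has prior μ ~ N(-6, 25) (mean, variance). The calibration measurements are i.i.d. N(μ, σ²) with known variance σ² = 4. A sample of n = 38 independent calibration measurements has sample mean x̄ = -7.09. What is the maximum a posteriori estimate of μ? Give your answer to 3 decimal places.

μ̂_MAP = -7.085

n = 38, x̄ = -7.09.
For a Normal prior and Normal likelihood with known variance, the posterior is Normal; its mode equals its mean, the precision-weighted average.
Prior precision 1/σ₀² = 1/25 = 0.04; data precision n/σ² = 38/4 = 9.5.
μ̂ = (0.04·(-6) + 9.5·(-7.09)) / (0.04 + 9.5) = (-67.595)/9.54 = -13519/1908 ≈ -7.085.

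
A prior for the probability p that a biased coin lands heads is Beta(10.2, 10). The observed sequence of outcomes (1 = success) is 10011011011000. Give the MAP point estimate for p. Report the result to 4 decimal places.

p̂_MAP = 0.5031

Prior: Beta(10.2, 10).
Data: 7 successes in 14 trials (from the sequence). The binomial likelihood contributes p^7(1−p)^7, so the posterior is Beta(10.2+7, 10+7) = Beta(17.2, 17).
For Beta(a, b) with a, b > 1 the mode is (a−1)/(a+b−2) = 16.2/32.2 ≈ 0.5031.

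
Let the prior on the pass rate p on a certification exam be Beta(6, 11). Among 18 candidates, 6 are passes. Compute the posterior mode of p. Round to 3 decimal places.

Prior: Beta(6, 11).
Data: 6 successes in 18 trials. The binomial likelihood contributes p^6(1−p)^12, so the posterior is Beta(6+6, 11+12) = Beta(12, 23).
For Beta(a, b) with a, b > 1 the mode is (a−1)/(a+b−2) = 11/33 ≈ 0.333.

p̂_MAP = 0.333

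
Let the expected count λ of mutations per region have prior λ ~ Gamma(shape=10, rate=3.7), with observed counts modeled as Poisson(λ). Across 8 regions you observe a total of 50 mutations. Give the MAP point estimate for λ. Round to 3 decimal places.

λ̂_MAP = 5.043

Σxᵢ = 50, n = 8.
Posterior ∝ λ^9e^(−3.7λ) · λ^50e^(−8λ) = λ^59e^(−11.7λ), i.e. Gamma(shape=60, rate=11.7).
The mode of a Gamma(a, b) with a ≥ 1 (shape–rate) is (a−1)/b = 59/11.7 ≈ 5.043.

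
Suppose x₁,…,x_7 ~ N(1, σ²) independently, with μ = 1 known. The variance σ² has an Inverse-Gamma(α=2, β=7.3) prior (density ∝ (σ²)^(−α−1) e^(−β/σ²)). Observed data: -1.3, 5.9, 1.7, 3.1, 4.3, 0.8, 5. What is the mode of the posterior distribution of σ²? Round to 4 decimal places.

σ̂²_MAP = 5.8254

Sum of squared deviations about the known mean: SS = (-1.3−1)² + (5.9−1)² + (1.7−1)² + (3.1−1)² + (4.3−1)² + (0.8−1)² + (5−1)² = 61.13.
The Normal likelihood contributes (σ²)^(−n/2) exp(−SS/(2σ²)), so the posterior is Inverse-Gamma(α + n/2, β + SS/2) = Inverse-Gamma(5.5, 37.865).
The mode of Inverse-Gamma(a, b) is b/(a+1) = 37.865/6.5 ≈ 5.8254.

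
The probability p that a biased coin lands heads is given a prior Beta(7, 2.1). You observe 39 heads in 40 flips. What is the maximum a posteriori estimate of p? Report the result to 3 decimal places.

p̂_MAP = 0.955

Prior: Beta(7, 2.1).
Data: 39 successes in 40 trials. The binomial likelihood contributes p^39(1−p)^1, so the posterior is Beta(7+39, 2.1+1) = Beta(46, 3.1).
For Beta(a, b) with a, b > 1 the mode is (a−1)/(a+b−2) = 45/47.1 ≈ 0.955.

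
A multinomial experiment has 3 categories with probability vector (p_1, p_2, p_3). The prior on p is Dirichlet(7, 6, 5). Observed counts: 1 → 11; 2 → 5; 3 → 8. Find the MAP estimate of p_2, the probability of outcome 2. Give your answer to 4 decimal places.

MAP estimate: 0.2564

The posterior is Dirichlet(αᵢ + nᵢ) = Dirichlet(18, 11, 13).
For a Dirichlet(a₁,…,a_K) with all aᵢ > 1, the mode has j-th component (aⱼ − 1)/(Σaᵢ − K).
Here Σaᵢ = 42 and K = 3, so p_2 = (11 − 1)/(42 − 3) = 10/39 ≈ 0.2564.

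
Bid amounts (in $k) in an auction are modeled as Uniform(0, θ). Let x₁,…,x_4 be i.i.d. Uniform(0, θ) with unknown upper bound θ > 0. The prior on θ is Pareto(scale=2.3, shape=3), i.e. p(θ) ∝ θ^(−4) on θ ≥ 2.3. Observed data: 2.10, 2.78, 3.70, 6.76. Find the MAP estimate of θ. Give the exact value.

The Uniform(0, θ) likelihood is θ^(−n) for θ ≥ max(xᵢ), zero otherwise. Here max(xᵢ) = 6.76.
Posterior ∝ θ^(−4) · θ^(−4) = θ^(−8) on θ ≥ max(2.3, 6.76) = 6.76.
This density is strictly decreasing in θ, so the posterior mode lies at the lower boundary of the support.

θ̂_MAP = 6.76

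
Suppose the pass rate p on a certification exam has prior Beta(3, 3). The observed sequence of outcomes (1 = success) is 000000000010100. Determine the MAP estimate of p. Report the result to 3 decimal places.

p̂_MAP = 0.211

Prior: Beta(3, 3).
Data: 2 successes in 15 trials (from the sequence). The binomial likelihood contributes p^2(1−p)^13, so the posterior is Beta(3+2, 3+13) = Beta(5, 16).
For Beta(a, b) with a, b > 1 the mode is (a−1)/(a+b−2) = 4/19 ≈ 0.211.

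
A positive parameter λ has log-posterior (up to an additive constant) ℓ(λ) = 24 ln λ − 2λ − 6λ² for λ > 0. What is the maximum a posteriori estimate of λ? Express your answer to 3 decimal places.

ℓ'(λ) = 24/λ − 2 − 12λ. Setting this to zero and multiplying by λ: 12λ² + 2λ − 24 = 0.
λ = (−2 + √(2² + 4·12·24)) / (2·12) = (−2 + √1156) / 24 = (−2 + 34)/24 = 4/3.
ℓ''(λ) = −24/λ² − 12 < 0, confirming a maximum.

λ̂_MAP = 1.333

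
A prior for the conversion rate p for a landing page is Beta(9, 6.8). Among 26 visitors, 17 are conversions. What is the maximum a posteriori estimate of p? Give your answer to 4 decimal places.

Prior: Beta(9, 6.8).
Data: 17 successes in 26 trials. The binomial likelihood contributes p^17(1−p)^9, so the posterior is Beta(9+17, 6.8+9) = Beta(26, 15.8).
For Beta(a, b) with a, b > 1 the mode is (a−1)/(a+b−2) = 25/39.8 ≈ 0.6281.

p̂_MAP = 0.6281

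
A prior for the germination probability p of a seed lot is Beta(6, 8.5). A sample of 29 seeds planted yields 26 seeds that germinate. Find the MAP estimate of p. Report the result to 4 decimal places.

p̂_MAP = 0.7470

Prior: Beta(6, 8.5).
Data: 26 successes in 29 trials. The binomial likelihood contributes p^26(1−p)^3, so the posterior is Beta(6+26, 8.5+3) = Beta(32, 11.5).
For Beta(a, b) with a, b > 1 the mode is (a−1)/(a+b−2) = 31/41.5 ≈ 0.7470.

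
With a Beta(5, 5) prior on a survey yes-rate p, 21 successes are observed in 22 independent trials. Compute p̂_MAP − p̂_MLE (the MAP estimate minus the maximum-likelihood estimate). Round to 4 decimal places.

Posterior is Beta(26, 6); MAP = (26−1)/(32−2) = 25/30 ≈ 0.83333.
MLE ignores the prior: p̂_MLE = k/n = 21/22 ≈ 0.95455.
Difference = 25/30 − 21/22 = -4/33 ≈ -0.1212.

MAP − MLE = -0.1212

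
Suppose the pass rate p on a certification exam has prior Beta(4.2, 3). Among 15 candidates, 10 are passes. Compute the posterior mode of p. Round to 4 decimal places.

Prior: Beta(4.2, 3).
Data: 10 successes in 15 trials. The binomial likelihood contributes p^10(1−p)^5, so the posterior is Beta(4.2+10, 3+5) = Beta(14.2, 8).
For Beta(a, b) with a, b > 1 the mode is (a−1)/(a+b−2) = 13.2/20.2 ≈ 0.6535.

p̂_MAP = 0.6535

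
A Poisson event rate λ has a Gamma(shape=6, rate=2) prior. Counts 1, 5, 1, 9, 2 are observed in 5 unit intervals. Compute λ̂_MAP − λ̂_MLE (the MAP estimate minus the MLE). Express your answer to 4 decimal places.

Σxᵢ = 18. Posterior is Gamma(24, 7); MAP = (24−1)/7 = 23/7 ≈ 3.28571.
MLE = x̄ = 18/5 ≈ 3.60000.
Difference = 23/7 − 18/5 = -11/35 ≈ -0.3143.

MAP − MLE = -0.3143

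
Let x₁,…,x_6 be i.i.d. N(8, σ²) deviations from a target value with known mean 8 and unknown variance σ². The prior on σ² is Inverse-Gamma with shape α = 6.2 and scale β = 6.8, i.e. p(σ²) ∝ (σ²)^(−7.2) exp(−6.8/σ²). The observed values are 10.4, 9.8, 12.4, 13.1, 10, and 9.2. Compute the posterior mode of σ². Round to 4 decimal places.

Sum of squared deviations about the known mean: SS = (10.4−8)² + (9.8−8)² + (12.4−8)² + (13.1−8)² + (10−8)² + (9.2−8)² = 59.81.
The Normal likelihood contributes (σ²)^(−n/2) exp(−SS/(2σ²)), so the posterior is Inverse-Gamma(α + n/2, β + SS/2) = Inverse-Gamma(9.2, 36.705).
The mode of Inverse-Gamma(a, b) is b/(a+1) = 36.705/10.2 ≈ 3.5985.

σ̂²_MAP = 3.5985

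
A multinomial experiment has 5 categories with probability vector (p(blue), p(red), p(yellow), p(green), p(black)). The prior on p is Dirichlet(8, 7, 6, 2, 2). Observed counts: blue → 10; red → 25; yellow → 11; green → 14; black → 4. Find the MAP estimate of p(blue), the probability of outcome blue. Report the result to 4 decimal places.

MAP estimate of p(blue) = 0.2024

The posterior is Dirichlet(αᵢ + nᵢ) = Dirichlet(18, 32, 17, 16, 6).
For a Dirichlet(a₁,…,a_K) with all aᵢ > 1, the mode has j-th component (aⱼ − 1)/(Σaᵢ − K).
Here Σaᵢ = 89 and K = 5, so p(blue) = (18 − 1)/(89 − 5) = 17/84 ≈ 0.2024.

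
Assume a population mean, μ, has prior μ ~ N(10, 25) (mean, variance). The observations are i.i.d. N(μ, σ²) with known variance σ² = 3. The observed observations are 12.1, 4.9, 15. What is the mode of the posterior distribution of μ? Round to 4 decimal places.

n = 3; x̄ = (12.1 + 4.9 + 15)/3 = 32/3 = 32/3 ≈ 10.6667.
For a Normal prior and Normal likelihood with known variance, the posterior is Normal; its mode equals its mean, the precision-weighted average.
Prior precision 1/σ₀² = 1/25 = 0.04; data precision n/σ² = 3/3 = 1.
μ̂ = (0.04·10 + 1·(32/3)) / (0.04 + 1) = (166/15)/1.04 = 415/39 ≈ 10.6410.

μ̂_MAP = 10.6410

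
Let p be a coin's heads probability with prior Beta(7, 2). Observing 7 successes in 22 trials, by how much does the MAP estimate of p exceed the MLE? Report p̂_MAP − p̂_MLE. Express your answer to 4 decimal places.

Posterior is Beta(14, 17); MAP = (14−1)/(31−2) = 13/29 ≈ 0.44828.
MLE ignores the prior: p̂_MLE = k/n = 7/22 ≈ 0.31818.
Difference = 13/29 − 7/22 = 83/638 ≈ 0.1301.

MAP − MLE = 0.1301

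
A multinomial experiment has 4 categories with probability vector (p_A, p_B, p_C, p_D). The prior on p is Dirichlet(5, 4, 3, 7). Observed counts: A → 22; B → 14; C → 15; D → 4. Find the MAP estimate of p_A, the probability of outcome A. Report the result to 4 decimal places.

The posterior is Dirichlet(αᵢ + nᵢ) = Dirichlet(27, 18, 18, 11).
For a Dirichlet(a₁,…,a_K) with all aᵢ > 1, the mode has j-th component (aⱼ − 1)/(Σaᵢ − K).
Here Σaᵢ = 74 and K = 4, so p_A = (27 − 1)/(74 − 4) = 26/70 ≈ 0.3714.

MAP estimate of p_A = 0.3714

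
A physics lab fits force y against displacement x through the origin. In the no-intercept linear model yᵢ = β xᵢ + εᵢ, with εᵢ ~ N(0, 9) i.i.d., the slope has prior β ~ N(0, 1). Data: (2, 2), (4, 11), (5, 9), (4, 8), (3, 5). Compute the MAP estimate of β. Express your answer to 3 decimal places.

log p(β | y) = −Σ(yᵢ − βxᵢ)²/(2·9) − β²/(2·1) + const.
Setting the derivative to zero: Σxᵢ(yᵢ − βxᵢ)/9 − β/1 = 0, so β = Σxᵢyᵢ / (Σxᵢ² + σ²/τ²).
Σxᵢyᵢ = 2·2 + 4·11 + 5·9 + 4·8 + 3·5 = 140; Σxᵢ² = 70; σ²/τ² = 9.
β̂_MAP = 140 / (70 + 9) = 140/79 ≈ 1.772.

β̂_MAP = 1.772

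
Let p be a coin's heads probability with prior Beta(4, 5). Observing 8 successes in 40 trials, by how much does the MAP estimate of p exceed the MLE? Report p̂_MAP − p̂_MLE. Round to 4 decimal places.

Posterior is Beta(12, 37); MAP = (12−1)/(49−2) = 11/47 ≈ 0.23404.
MLE ignores the prior: p̂_MLE = k/n = 8/40 ≈ 0.20000.
Difference = 11/47 − 8/40 = 8/235 ≈ 0.0340.

MAP − MLE = 0.0340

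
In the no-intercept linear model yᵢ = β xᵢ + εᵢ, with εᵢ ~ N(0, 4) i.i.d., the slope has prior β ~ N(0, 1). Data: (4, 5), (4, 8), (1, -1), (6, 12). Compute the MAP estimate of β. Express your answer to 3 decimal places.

log p(β | y) = −Σ(yᵢ − βxᵢ)²/(2·4) − β²/(2·1) + const.
Setting the derivative to zero: Σxᵢ(yᵢ − βxᵢ)/4 − β/1 = 0, so β = Σxᵢyᵢ / (Σxᵢ² + σ²/τ²).
Σxᵢyᵢ = 4·5 + 4·8 + 1·(-1) + 6·12 = 123; Σxᵢ² = 69; σ²/τ² = 4.
β̂_MAP = 123 / (69 + 4) = 123/73 ≈ 1.685.

β̂_MAP = 1.685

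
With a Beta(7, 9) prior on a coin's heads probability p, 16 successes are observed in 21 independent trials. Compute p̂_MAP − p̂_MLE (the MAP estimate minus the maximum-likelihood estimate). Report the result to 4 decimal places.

Posterior is Beta(23, 14); MAP = (23−1)/(37−2) = 22/35 ≈ 0.62857.
MLE ignores the prior: p̂_MLE = k/n = 16/21 ≈ 0.76190.
Difference = 22/35 − 16/21 = -2/15 ≈ -0.1333.

MAP − MLE = -0.1333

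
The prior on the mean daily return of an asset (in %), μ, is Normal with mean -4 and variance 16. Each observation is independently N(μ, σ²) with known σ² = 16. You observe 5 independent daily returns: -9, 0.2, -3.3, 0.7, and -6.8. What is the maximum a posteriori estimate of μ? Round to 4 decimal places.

n = 5; x̄ = ((-9) + 0.2 + (-3.3) + 0.7 + (-6.8))/5 = -18.2/5 = -3.64.
For a Normal prior and Normal likelihood with known variance, the posterior is Normal; its mode equals its mean, the precision-weighted average.
Prior precision 1/σ₀² = 1/16 = 0.0625; data precision n/σ² = 5/16 = 0.3125.
μ̂ = (0.0625·(-4) + 0.3125·(-3.64)) / (0.0625 + 0.3125) = (-1.3875)/0.375 = -3.7000.

μ̂_MAP = -3.7000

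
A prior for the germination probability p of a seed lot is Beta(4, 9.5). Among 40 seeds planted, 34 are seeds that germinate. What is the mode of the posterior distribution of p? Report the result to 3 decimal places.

Prior: Beta(4, 9.5).
Data: 34 successes in 40 trials. The binomial likelihood contributes p^34(1−p)^6, so the posterior is Beta(4+34, 9.5+6) = Beta(38, 15.5).
For Beta(a, b) with a, b > 1 the mode is (a−1)/(a+b−2) = 37/51.5 ≈ 0.718.

p̂_MAP = 0.718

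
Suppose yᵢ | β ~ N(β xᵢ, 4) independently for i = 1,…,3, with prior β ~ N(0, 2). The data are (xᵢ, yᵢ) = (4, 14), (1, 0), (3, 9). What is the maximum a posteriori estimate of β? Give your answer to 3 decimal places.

β̂_MAP = 2.964

log p(β | y) = −Σ(yᵢ − βxᵢ)²/(2·4) − β²/(2·2) + const.
Setting the derivative to zero: Σxᵢ(yᵢ − βxᵢ)/4 − β/2 = 0, so β = Σxᵢyᵢ / (Σxᵢ² + σ²/τ²).
Σxᵢyᵢ = 4·14 + 1·0 + 3·9 = 83; Σxᵢ² = 26; σ²/τ² = 2.
β̂_MAP = 83 / (26 + 2) = 83/28 ≈ 2.964.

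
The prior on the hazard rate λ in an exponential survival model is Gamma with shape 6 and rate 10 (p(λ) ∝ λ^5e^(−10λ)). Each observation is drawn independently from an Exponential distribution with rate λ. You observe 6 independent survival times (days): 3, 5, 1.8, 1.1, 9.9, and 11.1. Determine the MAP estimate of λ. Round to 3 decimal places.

λ̂_MAP = 0.263

The Exponential(rate=λ) likelihood is ∝ λ^n e^(−λΣtᵢ). Here n = 6 and Σtᵢ = 3 + 5 + 1.8 + 1.1 + 9.9 + 11.1 = 31.9.
Posterior ∝ λ^5e^(−10λ) · λ^6e^(−31.9λ) = λ^11e^(−41.9λ), i.e. Gamma(12, 41.9).
Mode = (a−1)/b = 11/41.9 ≈ 0.263.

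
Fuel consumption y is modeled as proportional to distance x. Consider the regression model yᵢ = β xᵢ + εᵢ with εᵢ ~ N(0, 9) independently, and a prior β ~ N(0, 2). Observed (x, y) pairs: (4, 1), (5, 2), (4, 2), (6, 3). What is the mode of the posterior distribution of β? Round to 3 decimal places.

log p(β | y) = −Σ(yᵢ − βxᵢ)²/(2·9) − β²/(2·2) + const.
Setting the derivative to zero: Σxᵢ(yᵢ − βxᵢ)/9 − β/2 = 0, so β = Σxᵢyᵢ / (Σxᵢ² + σ²/τ²).
Σxᵢyᵢ = 4·1 + 5·2 + 4·2 + 6·3 = 40; Σxᵢ² = 93; σ²/τ² = 4.5.
β̂_MAP = 40 / (93 + 4.5) = 40/97.5 ≈ 0.410.

β̂_MAP = 0.410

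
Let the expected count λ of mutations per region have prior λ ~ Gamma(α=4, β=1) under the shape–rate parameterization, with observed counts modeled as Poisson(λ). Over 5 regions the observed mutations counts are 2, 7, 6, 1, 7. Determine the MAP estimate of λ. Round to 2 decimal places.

Σxᵢ = 2+7+6+1+7 = 23, with n = 5.
Posterior ∝ λ^3e^(−1λ) · λ^23e^(−5λ) = λ^26e^(−6λ), i.e. Gamma(shape=27, rate=6).
The mode of a Gamma(a, b) with a ≥ 1 (shape–rate) is (a−1)/b = 26/6 ≈ 4.33.

λ̂_MAP = 4.33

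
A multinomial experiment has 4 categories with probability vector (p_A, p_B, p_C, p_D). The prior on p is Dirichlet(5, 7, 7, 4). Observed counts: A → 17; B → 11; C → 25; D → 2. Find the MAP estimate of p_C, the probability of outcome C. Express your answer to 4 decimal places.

MAP estimate of p_C = 0.4189

The posterior is Dirichlet(αᵢ + nᵢ) = Dirichlet(22, 18, 32, 6).
For a Dirichlet(a₁,…,a_K) with all aᵢ > 1, the mode has j-th component (aⱼ − 1)/(Σaᵢ − K).
Here Σaᵢ = 78 and K = 4, so p_C = (32 − 1)/(78 − 4) = 31/74 ≈ 0.4189.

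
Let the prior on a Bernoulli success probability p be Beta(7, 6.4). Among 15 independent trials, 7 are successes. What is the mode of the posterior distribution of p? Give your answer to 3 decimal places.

Prior: Beta(7, 6.4).
Data: 7 successes in 15 trials. The binomial likelihood contributes p^7(1−p)^8, so the posterior is Beta(7+7, 6.4+8) = Beta(14, 14.4).
For Beta(a, b) with a, b > 1 the mode is (a−1)/(a+b−2) = 13/26.4 ≈ 0.492.

p̂_MAP = 0.492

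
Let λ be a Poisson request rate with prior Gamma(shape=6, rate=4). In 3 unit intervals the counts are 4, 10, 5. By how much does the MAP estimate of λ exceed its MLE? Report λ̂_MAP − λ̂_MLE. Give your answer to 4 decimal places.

MAP − MLE = -2.9048

Σxᵢ = 19. Posterior is Gamma(25, 7); MAP = (25−1)/7 = 24/7 ≈ 3.42857.
MLE = x̄ = 19/3 ≈ 6.33333.
Difference = 24/7 − 19/3 = -61/21 ≈ -2.9048.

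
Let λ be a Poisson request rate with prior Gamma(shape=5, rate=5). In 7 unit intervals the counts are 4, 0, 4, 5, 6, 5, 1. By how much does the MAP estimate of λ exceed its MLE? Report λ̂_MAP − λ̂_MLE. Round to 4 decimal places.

MAP − MLE = -1.1548

Σxᵢ = 25. Posterior is Gamma(30, 12); MAP = (30−1)/12 = 29/12 ≈ 2.41667.
MLE = x̄ = 25/7 ≈ 3.57143.
Difference = 29/12 − 25/7 = -97/84 ≈ -1.1548.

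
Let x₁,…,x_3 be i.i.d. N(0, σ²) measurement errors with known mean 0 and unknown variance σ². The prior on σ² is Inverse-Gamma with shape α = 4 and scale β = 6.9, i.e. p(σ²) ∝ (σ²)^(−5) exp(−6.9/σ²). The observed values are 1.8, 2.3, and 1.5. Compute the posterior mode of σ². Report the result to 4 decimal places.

Sum of squared deviations about the known mean: SS = (1.8−0)² + (2.3−0)² + (1.5−0)² = 10.78.
The Normal likelihood contributes (σ²)^(−n/2) exp(−SS/(2σ²)), so the posterior is Inverse-Gamma(α + n/2, β + SS/2) = Inverse-Gamma(5.5, 12.29).
The mode of Inverse-Gamma(a, b) is b/(a+1) = 12.29/6.5 ≈ 1.8908.

σ̂²_MAP = 1.8908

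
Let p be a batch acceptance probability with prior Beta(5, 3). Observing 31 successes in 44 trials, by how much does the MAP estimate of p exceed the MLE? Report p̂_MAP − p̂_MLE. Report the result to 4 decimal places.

Posterior is Beta(36, 16); MAP = (36−1)/(52−2) = 35/50 ≈ 0.70000.
MLE ignores the prior: p̂_MLE = k/n = 31/44 ≈ 0.70455.
Difference = 35/50 − 31/44 = -1/220 ≈ -0.0045.

MAP − MLE = -0.0045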